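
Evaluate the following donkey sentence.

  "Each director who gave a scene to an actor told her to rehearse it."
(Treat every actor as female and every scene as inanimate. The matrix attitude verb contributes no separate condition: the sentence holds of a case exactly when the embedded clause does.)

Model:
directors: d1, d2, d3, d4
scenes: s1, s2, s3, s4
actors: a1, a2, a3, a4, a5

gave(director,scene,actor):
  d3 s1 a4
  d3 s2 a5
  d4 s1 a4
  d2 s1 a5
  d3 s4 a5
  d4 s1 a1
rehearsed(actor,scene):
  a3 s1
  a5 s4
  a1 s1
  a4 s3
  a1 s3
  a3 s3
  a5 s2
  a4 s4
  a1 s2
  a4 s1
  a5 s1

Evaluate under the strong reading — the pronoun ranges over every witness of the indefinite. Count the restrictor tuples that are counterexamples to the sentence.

0

"her" takes "an actor" as antecedent and "it" takes "a scene"; both are donkey pronouns co-varying with the restrictor.
Strong reading: for every (d,s,a) with gave(d,s,a), rehearsed(a,s).
Restrictor triples: (d2,s1,a5)→rehearsed(a5,s1) ✓  (d3,s1,a4)→rehearsed(a4,s1) ✓  (d3,s2,a5)→rehearsed(a5,s2) ✓  (d3,s4,a5)→rehearsed(a5,s4) ✓  (d4,s1,a1)→rehearsed(a1,s1) ✓  (d4,s1,a4)→rehearsed(a4,s1) ✓
Counterexamples (restrictor triples failing the scope): 0.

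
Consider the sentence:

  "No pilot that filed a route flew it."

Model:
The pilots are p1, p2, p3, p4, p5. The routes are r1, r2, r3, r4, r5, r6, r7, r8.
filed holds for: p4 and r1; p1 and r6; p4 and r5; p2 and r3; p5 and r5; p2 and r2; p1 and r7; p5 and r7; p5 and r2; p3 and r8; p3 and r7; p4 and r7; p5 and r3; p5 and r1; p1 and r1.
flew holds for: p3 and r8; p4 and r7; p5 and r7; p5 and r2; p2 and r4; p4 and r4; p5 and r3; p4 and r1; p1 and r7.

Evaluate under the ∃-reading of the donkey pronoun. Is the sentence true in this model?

"it" takes "a route" as antecedent — a donkey pronoun bound across the clause boundary.
Truth condition: for no (p,r) with filed(p,r) does flew(p,r) hold.
Restrictor pairs — does the scope hold? (p1,r1):fails  (p1,r6):fails  (p1,r7):holds  (p2,r2):fails  (p2,r3):fails  (p3,r7):fails  (p3,r8):holds  (p4,r1):holds  (p4,r5):fails  (p4,r7):holds  (p5,r1):fails  (p5,r2):holds  (p5,r3):holds  (p5,r5):fails  (p5,r7):holds
Scope holds for 7 pair(s), so the sentence is false.

False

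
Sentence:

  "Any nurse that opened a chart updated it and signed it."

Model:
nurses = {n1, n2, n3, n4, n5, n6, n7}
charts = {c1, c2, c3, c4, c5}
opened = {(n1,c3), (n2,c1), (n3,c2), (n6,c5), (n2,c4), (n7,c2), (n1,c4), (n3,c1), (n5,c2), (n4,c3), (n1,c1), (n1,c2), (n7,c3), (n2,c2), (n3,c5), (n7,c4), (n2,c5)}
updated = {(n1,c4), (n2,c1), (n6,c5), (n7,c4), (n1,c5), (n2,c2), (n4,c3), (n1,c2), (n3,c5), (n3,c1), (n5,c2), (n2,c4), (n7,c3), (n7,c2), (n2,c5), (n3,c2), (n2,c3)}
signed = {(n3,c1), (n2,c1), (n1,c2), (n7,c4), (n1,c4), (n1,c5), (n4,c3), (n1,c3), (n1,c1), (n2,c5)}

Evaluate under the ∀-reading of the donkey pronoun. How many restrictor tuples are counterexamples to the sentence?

"it" takes "a chart" as antecedent — a donkey pronoun bound across the clause boundary.
Strong reading: for every (n,c) with opened(n,c), updated(n,c) ∧ signed(n,c).
Restrictor pairs: (n1,c1) ✗  (n1,c2) ✓  (n1,c3) ✗  (n1,c4) ✓  (n2,c1) ✓  (n2,c2) ✗  (n2,c4) ✗  (n2,c5) ✓  (n3,c1) ✓  (n3,c2) ✗  (n3,c5) ✗  (n4,c3) ✓  (n5,c2) ✗  (n6,c5) ✗  (n7,c2) ✗  (n7,c3) ✗  (n7,c4) ✓
Counterexamples (restrictor pairs failing the scope): 10.

10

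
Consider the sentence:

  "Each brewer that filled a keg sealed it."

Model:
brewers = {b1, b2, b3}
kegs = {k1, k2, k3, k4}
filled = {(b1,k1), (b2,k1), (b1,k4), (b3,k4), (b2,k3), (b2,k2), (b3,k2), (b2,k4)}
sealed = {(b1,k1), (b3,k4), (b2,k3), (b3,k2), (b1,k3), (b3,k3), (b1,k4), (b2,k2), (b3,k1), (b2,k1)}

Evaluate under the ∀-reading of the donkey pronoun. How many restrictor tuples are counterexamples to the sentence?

"it" takes "a keg" as antecedent — a donkey pronoun bound across the clause boundary.
Strong reading: for every (b,k) with filled(b,k), sealed(b,k).
Restrictor pairs: (b1,k1) ✓  (b1,k4) ✓  (b2,k1) ✓  (b2,k2) ✓  (b2,k3) ✓  (b2,k4) ✗  (b3,k2) ✓  (b3,k4) ✓
Counterexamples (restrictor pairs failing the scope): 1.

1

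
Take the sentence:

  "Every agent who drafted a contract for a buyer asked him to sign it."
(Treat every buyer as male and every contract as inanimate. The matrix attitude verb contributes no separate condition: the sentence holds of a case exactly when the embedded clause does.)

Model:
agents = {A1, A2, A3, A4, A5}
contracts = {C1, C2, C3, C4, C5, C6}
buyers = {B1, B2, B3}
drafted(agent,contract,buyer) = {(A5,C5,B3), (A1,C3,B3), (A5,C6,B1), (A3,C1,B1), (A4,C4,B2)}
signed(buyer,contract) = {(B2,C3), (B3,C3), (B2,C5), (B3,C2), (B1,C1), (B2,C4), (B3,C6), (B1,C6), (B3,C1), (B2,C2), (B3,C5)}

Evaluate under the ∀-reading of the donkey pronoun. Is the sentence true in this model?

True

"him" takes "a buyer" as antecedent and "it" takes "a contract"; both are donkey pronouns co-varying with the restrictor.
Strong reading: for every (a,c,b) with drafted(a,c,b), signed(b,c).
Restrictor triples: (A1,C3,B3)→signed(B3,C3) ✓  (A3,C1,B1)→signed(B1,C1) ✓  (A4,C4,B2)→signed(B2,C4) ✓  (A5,C5,B3)→signed(B3,C5) ✓  (A5,C6,B1)→signed(B1,C6) ✓
Every restrictor triple satisfies the scope.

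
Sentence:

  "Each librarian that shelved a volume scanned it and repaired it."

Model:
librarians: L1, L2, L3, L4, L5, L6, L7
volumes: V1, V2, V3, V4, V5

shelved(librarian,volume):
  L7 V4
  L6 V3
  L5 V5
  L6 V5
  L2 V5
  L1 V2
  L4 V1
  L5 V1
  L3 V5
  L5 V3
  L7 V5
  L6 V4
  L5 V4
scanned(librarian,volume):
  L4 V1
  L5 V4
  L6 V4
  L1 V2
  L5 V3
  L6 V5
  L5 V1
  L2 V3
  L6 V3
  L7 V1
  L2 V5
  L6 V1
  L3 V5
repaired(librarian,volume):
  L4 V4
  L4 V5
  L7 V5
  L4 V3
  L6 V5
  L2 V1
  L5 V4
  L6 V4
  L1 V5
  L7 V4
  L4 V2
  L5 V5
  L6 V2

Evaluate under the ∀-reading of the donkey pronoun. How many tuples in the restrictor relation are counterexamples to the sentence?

10

"it" takes "a volume" as antecedent — a donkey pronoun bound across the clause boundary.
Strong reading: for every (l,v) with shelved(l,v), scanned(l,v) ∧ repaired(l,v).
Restrictor pairs: (L1,V2) ✗  (L2,V5) ✗  (L3,V5) ✗  (L4,V1) ✗  (L5,V1) ✗  (L5,V3) ✗  (L5,V4) ✓  (L5,V5) ✗  (L6,V3) ✗  (L6,V4) ✓  (L6,V5) ✓  (L7,V4) ✗  (L7,V5) ✗
Counterexamples (restrictor pairs failing the scope): 10.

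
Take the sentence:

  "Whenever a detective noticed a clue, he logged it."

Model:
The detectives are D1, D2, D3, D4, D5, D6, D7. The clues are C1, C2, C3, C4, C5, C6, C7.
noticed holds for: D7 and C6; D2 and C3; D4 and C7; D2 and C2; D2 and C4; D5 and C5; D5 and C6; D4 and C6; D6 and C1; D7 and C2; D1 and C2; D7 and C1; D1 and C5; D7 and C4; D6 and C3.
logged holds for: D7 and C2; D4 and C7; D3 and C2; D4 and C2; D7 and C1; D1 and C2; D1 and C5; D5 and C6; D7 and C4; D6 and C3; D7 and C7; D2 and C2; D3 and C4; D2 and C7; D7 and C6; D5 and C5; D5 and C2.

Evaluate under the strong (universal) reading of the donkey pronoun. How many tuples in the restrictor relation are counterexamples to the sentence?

"it" takes "a clue" as antecedent — a donkey pronoun bound across the clause boundary.
Strong reading: for every (d,c) with noticed(d,c), logged(d,c).
Restrictor pairs: (D1,C2) ✓  (D1,C5) ✓  (D2,C2) ✓  (D2,C3) ✗  (D2,C4) ✗  (D4,C6) ✗  (D4,C7) ✓  (D5,C5) ✓  (D5,C6) ✓  (D6,C1) ✗  (D6,C3) ✓  (D7,C1) ✓  (D7,C2) ✓  (D7,C4) ✓  (D7,C6) ✓
Counterexamples (restrictor pairs failing the scope): 4.

4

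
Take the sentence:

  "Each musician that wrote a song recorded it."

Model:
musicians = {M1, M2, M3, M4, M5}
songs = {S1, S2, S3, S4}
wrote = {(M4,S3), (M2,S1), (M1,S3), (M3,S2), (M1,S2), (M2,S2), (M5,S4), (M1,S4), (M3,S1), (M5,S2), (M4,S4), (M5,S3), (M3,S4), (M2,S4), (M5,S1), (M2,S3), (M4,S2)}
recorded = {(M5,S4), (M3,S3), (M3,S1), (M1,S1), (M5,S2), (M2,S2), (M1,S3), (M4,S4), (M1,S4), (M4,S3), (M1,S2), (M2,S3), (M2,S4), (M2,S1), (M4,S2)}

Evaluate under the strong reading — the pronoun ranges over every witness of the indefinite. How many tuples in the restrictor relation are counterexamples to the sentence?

"it" takes "a song" as antecedent — a donkey pronoun bound across the clause boundary.
Strong reading: for every (m,s) with wrote(m,s), recorded(m,s).
Restrictor pairs: (M1,S2) ✓  (M1,S3) ✓  (M1,S4) ✓  (M2,S1) ✓  (M2,S2) ✓  (M2,S3) ✓  (M2,S4) ✓  (M3,S1) ✓  (M3,S2) ✗  (M3,S4) ✗  (M4,S2) ✓  (M4,S3) ✓  (M4,S4) ✓  (M5,S1) ✗  (M5,S2) ✓  (M5,S3) ✗  (M5,S4) ✓
Counterexamples (restrictor pairs failing the scope): 4.

4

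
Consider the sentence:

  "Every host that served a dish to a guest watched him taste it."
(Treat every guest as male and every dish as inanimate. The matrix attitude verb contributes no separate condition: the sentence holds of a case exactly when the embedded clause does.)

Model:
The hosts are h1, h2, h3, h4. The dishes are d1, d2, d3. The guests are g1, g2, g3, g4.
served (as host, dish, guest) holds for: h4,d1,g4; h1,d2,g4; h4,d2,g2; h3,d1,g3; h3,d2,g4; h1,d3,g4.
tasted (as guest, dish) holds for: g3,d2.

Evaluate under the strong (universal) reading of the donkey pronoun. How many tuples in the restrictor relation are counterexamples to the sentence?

6

"him" takes "a guest" as antecedent and "it" takes "a dish"; both are donkey pronouns co-varying with the restrictor.
Strong reading: for every (h,d,g) with served(h,d,g), tasted(g,d).
Restrictor triples: (h1,d2,g4)→tasted(g4,d2) ✗  (h1,d3,g4)→tasted(g4,d3) ✗  (h3,d1,g3)→tasted(g3,d1) ✗  (h3,d2,g4)→tasted(g4,d2) ✗  (h4,d1,g4)→tasted(g4,d1) ✗  (h4,d2,g2)→tasted(g2,d2) ✗
Counterexamples (restrictor triples failing the scope): 6.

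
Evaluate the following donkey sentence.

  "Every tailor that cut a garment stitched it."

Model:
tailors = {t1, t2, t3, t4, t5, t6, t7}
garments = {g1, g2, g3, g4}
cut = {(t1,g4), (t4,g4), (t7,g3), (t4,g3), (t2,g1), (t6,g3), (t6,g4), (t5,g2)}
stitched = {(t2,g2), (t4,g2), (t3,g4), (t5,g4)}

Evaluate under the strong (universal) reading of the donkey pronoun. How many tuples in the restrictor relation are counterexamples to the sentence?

8

"it" takes "a garment" as antecedent — a donkey pronoun bound across the clause boundary.
Strong reading: for every (t,g) with cut(t,g), stitched(t,g).
Restrictor pairs: (t1,g4) ✗  (t2,g1) ✗  (t4,g3) ✗  (t4,g4) ✗  (t5,g2) ✗  (t6,g3) ✗  (t6,g4) ✗  (t7,g3) ✗
Counterexamples (restrictor pairs failing the scope): 8.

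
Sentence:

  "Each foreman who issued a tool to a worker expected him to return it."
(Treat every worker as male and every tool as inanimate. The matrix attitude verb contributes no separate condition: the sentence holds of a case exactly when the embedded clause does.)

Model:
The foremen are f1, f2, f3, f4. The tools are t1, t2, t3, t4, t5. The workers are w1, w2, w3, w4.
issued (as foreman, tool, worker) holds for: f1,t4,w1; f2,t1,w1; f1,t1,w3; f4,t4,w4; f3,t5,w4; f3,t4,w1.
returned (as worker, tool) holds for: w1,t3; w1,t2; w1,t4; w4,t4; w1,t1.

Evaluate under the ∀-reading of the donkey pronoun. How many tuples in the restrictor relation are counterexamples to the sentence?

"him" takes "a worker" as antecedent and "it" takes "a tool"; both are donkey pronouns co-varying with the restrictor.
Strong reading: for every (f,t,w) with issued(f,t,w), returned(w,t).
Restrictor triples: (f1,t1,w3)→returned(w3,t1) ✗  (f1,t4,w1)→returned(w1,t4) ✓  (f2,t1,w1)→returned(w1,t1) ✓  (f3,t4,w1)→returned(w1,t4) ✓  (f3,t5,w4)→returned(w4,t5) ✗  (f4,t4,w4)→returned(w4,t4) ✓
Counterexamples (restrictor triples failing the scope): 2.

2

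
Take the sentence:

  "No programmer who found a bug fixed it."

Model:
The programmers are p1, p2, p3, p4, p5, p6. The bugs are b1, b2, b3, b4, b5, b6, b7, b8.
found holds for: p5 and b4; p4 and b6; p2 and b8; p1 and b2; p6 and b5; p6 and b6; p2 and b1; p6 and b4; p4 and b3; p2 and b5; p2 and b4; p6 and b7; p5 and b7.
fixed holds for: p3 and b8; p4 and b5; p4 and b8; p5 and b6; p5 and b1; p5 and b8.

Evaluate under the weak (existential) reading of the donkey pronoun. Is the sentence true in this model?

True

"it" takes "a bug" as antecedent — a donkey pronoun bound across the clause boundary.
Truth condition: for no (p,b) with found(p,b) does fixed(p,b) hold.
Restrictor pairs — does the scope hold? (p1,b2):fails  (p2,b1):fails  (p2,b4):fails  (p2,b5):fails  (p2,b8):fails  (p4,b3):fails  (p4,b6):fails  (p5,b4):fails  (p5,b7):fails  (p6,b4):fails  (p6,b5):fails  (p6,b6):fails  (p6,b7):fails
Scope holds for no restrictor pair, so the sentence is true.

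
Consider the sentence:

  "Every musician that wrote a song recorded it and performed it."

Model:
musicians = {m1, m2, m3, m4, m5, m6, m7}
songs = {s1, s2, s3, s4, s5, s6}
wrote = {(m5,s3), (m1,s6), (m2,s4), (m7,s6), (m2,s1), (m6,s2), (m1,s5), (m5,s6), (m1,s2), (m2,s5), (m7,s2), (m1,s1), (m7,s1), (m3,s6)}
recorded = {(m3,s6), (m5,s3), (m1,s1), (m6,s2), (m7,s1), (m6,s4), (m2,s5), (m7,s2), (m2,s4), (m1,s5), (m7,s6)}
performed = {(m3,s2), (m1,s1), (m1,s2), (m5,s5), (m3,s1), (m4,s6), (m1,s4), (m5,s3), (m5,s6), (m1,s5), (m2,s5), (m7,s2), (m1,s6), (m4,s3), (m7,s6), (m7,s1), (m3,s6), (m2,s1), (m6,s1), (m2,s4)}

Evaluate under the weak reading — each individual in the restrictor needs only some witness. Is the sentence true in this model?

"it" takes "a song" as antecedent — a donkey pronoun bound across the clause boundary.
Weak reading: every musician m with some wrote-song has at least one wrote-song s such that recorded(m,s) ∧ performed(m,s).
Per musician: m1:✓  m2:✓  m3:✓  m5:✓  m6:✗  m7:✓
m6 has no witness among its wrote-songs.

False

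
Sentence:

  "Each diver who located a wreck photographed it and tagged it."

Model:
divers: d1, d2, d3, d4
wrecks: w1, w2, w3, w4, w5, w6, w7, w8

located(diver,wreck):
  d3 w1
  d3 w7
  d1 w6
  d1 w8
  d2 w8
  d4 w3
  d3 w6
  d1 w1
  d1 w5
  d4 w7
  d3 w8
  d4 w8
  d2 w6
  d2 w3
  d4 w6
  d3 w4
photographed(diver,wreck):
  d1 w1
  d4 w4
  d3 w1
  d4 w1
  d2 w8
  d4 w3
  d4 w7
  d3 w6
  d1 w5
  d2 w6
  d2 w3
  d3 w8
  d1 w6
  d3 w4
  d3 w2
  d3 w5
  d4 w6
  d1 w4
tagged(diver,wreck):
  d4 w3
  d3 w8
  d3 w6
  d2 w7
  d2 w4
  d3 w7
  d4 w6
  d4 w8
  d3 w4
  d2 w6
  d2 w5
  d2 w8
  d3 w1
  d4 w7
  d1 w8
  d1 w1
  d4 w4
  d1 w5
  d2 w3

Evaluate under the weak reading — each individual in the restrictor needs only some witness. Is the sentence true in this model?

True

"it" takes "a wreck" as antecedent — a donkey pronoun bound across the clause boundary.
Weak reading: every diver d with some located-wreck has at least one located-wreck w such that photographed(d,w) ∧ tagged(d,w).
Per diver: d1:✓  d2:✓  d3:✓  d4:✓
Every diver in the restrictor has a witness.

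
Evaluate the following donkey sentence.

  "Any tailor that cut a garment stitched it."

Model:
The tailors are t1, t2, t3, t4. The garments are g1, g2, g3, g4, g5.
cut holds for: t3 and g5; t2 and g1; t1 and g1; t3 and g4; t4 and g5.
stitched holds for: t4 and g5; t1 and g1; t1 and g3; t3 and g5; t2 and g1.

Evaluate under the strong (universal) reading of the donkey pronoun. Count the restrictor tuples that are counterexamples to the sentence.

"it" takes "a garment" as antecedent — a donkey pronoun bound across the clause boundary.
Strong reading: for every (t,g) with cut(t,g), stitched(t,g).
Restrictor pairs: (t1,g1) ✓  (t2,g1) ✓  (t3,g4) ✗  (t3,g5) ✓  (t4,g5) ✓
Counterexamples (restrictor pairs failing the scope): 1.

1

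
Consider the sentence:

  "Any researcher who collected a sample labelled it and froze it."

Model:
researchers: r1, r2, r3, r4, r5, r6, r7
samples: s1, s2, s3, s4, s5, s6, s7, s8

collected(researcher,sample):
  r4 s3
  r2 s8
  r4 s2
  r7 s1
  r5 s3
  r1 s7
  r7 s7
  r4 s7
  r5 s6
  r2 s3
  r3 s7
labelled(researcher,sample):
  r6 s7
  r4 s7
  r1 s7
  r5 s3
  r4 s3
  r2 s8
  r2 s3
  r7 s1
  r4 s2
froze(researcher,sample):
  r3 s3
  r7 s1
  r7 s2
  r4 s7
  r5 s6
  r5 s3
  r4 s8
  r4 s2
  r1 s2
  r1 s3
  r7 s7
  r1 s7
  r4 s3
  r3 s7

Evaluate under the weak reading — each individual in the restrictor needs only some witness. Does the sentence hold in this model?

False

"it" takes "a sample" as antecedent — a donkey pronoun bound across the clause boundary.
Weak reading: every researcher r with some collected-sample has at least one collected-sample s such that labelled(r,s) ∧ froze(r,s).
Per researcher: r1:✓  r2:✗  r3:✗  r4:✓  r5:✓  r7:✓
r2 has no witness among its collected-samples.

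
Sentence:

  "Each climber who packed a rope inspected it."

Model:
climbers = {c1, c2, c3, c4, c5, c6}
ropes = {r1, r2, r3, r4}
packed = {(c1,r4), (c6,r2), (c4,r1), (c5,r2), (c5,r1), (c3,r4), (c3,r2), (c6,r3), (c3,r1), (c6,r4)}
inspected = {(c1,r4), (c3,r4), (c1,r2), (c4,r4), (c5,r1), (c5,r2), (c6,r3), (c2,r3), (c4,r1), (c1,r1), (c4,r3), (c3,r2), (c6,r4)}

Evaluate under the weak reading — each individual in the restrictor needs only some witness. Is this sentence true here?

True

"it" takes "a rope" as antecedent — a donkey pronoun bound across the clause boundary.
Weak reading: every climber c with some packed-rope has at least one packed-rope r such that inspected(c,r).
Per climber: c1:✓  c3:✓  c4:✓  c5:✓  c6:✓
Every climber in the restrictor has a witness.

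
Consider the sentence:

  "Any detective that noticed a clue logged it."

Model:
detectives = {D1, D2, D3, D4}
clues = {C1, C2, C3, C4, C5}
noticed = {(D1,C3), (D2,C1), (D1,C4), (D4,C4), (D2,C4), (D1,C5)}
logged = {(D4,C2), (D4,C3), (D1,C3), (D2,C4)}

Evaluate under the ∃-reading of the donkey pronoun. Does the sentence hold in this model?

"it" takes "a clue" as antecedent — a donkey pronoun bound across the clause boundary.
Weak reading: every detective d with some noticed-clue has at least one noticed-clue c such that logged(d,c).
Per detective: D1:✓  D2:✓  D4:✗
D4 has no witness among its noticed-clues.

False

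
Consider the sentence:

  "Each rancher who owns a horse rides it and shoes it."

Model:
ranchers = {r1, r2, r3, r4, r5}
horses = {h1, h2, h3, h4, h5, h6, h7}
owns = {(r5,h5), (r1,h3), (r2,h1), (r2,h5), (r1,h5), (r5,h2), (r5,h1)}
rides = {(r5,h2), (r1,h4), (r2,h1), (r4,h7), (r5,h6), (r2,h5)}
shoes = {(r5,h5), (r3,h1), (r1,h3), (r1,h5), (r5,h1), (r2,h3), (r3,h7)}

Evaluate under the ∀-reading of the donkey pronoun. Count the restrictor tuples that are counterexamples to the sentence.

"it" takes "a horse" as antecedent — a donkey pronoun bound across the clause boundary.
Strong reading: for every (r,h) with owns(r,h), rides(r,h) ∧ shoes(r,h).
Restrictor pairs: (r1,h3) ✗  (r1,h5) ✗  (r2,h1) ✗  (r2,h5) ✗  (r5,h1) ✗  (r5,h2) ✗  (r5,h5) ✗
Counterexamples (restrictor pairs failing the scope): 7.

7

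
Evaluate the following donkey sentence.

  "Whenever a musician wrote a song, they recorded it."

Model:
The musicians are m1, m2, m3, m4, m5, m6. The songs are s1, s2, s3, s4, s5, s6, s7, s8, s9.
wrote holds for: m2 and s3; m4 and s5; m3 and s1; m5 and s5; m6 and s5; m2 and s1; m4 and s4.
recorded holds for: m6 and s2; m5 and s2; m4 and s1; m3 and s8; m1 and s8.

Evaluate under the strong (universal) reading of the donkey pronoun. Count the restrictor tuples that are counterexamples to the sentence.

"it" takes "a song" as antecedent — a donkey pronoun bound across the clause boundary.
Strong reading: for every (m,s) with wrote(m,s), recorded(m,s).
Restrictor pairs: (m2,s1) ✗  (m2,s3) ✗  (m3,s1) ✗  (m4,s4) ✗  (m4,s5) ✗  (m5,s5) ✗  (m6,s5) ✗
Counterexamples (restrictor pairs failing the scope): 7.

7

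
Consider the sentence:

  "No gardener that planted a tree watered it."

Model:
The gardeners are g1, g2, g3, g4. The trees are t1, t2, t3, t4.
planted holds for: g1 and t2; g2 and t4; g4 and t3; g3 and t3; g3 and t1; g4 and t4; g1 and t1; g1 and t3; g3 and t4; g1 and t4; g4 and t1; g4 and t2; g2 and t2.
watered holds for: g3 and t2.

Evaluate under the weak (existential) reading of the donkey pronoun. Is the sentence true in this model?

"it" takes "a tree" as antecedent — a donkey pronoun bound across the clause boundary.
Truth condition: for no (g,t) with planted(g,t) does watered(g,t) hold.
Restrictor pairs — does the scope hold? (g1,t1):fails  (g1,t2):fails  (g1,t3):fails  (g1,t4):fails  (g2,t2):fails  (g2,t4):fails  (g3,t1):fails  (g3,t3):fails  (g3,t4):fails  (g4,t1):fails  (g4,t2):fails  (g4,t3):fails  (g4,t4):fails
Scope holds for no restrictor pair, so the sentence is true.

True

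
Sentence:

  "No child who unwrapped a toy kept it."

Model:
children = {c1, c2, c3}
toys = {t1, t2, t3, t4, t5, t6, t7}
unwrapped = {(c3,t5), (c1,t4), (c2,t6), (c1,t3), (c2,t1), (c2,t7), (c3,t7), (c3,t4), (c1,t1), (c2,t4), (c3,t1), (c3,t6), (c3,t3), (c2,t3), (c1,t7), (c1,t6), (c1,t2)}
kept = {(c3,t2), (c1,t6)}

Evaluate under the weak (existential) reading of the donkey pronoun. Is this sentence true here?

False

"it" takes "a toy" as antecedent — a donkey pronoun bound across the clause boundary.
Truth condition: for no (c,t) with unwrapped(c,t) does kept(c,t) hold.
Restrictor pairs — does the scope hold? (c1,t1):fails  (c1,t2):fails  (c1,t3):fails  (c1,t4):fails  (c1,t6):holds  (c1,t7):fails  (c2,t1):fails  (c2,t3):fails  (c2,t4):fails  (c2,t6):fails  (c2,t7):fails  (c3,t1):fails  (c3,t3):fails  (c3,t4):fails  (c3,t5):fails  (c3,t6):fails  (c3,t7):fails
Scope holds for 1 pair(s), so the sentence is false.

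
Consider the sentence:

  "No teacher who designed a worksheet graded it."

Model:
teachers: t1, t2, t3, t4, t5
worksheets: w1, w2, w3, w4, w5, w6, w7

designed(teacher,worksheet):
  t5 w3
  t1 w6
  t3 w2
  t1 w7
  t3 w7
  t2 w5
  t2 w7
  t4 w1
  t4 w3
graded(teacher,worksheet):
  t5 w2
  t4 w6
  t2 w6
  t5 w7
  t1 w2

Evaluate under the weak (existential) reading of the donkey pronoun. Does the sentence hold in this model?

True

"it" takes "a worksheet" as antecedent — a donkey pronoun bound across the clause boundary.
Truth condition: for no (t,w) with designed(t,w) does graded(t,w) hold.
Restrictor pairs — does the scope hold? (t1,w6):fails  (t1,w7):fails  (t2,w5):fails  (t2,w7):fails  (t3,w2):fails  (t3,w7):fails  (t4,w1):fails  (t4,w3):fails  (t5,w3):fails
Scope holds for no restrictor pair, so the sentence is true.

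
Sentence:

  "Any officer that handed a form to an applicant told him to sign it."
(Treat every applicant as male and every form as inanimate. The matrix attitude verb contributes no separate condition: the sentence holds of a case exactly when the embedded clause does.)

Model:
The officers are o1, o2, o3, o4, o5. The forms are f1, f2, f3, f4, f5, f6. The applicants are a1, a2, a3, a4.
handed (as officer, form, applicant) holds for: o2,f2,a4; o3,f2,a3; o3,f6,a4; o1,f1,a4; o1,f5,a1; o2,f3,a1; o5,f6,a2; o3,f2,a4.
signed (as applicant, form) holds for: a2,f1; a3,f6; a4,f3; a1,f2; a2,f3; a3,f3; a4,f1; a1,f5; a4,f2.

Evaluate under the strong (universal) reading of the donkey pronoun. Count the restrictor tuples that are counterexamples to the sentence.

"him" takes "an applicant" as antecedent and "it" takes "a form"; both are donkey pronouns co-varying with the restrictor.
Strong reading: for every (o,f,a) with handed(o,f,a), signed(a,f).
Restrictor triples: (o1,f1,a4)→signed(a4,f1) ✓  (o1,f5,a1)→signed(a1,f5) ✓  (o2,f2,a4)→signed(a4,f2) ✓  (o2,f3,a1)→signed(a1,f3) ✗  (o3,f2,a3)→signed(a3,f2) ✗  (o3,f2,a4)→signed(a4,f2) ✓  (o3,f6,a4)→signed(a4,f6) ✗  (o5,f6,a2)→signed(a2,f6) ✗
Counterexamples (restrictor triples failing the scope): 4.

4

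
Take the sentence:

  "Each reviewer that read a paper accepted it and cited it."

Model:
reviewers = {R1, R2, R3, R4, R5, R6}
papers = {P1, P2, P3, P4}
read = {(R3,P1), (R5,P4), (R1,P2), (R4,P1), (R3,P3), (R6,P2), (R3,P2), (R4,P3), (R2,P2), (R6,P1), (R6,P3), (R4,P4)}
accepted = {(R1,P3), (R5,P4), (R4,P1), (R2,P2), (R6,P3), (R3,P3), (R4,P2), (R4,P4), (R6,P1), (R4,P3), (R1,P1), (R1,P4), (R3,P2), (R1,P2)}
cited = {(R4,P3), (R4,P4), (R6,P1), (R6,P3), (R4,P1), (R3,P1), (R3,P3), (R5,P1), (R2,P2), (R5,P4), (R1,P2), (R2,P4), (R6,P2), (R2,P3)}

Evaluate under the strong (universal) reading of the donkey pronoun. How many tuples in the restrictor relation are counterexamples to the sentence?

3

"it" takes "a paper" as antecedent — a donkey pronoun bound across the clause boundary.
Strong reading: for every (r,p) with read(r,p), accepted(r,p) ∧ cited(r,p).
Restrictor pairs: (R1,P2) ✓  (R2,P2) ✓  (R3,P1) ✗  (R3,P2) ✗  (R3,P3) ✓  (R4,P1) ✓  (R4,P3) ✓  (R4,P4) ✓  (R5,P4) ✓  (R6,P1) ✓  (R6,P2) ✗  (R6,P3) ✓
Counterexamples (restrictor pairs failing the scope): 3.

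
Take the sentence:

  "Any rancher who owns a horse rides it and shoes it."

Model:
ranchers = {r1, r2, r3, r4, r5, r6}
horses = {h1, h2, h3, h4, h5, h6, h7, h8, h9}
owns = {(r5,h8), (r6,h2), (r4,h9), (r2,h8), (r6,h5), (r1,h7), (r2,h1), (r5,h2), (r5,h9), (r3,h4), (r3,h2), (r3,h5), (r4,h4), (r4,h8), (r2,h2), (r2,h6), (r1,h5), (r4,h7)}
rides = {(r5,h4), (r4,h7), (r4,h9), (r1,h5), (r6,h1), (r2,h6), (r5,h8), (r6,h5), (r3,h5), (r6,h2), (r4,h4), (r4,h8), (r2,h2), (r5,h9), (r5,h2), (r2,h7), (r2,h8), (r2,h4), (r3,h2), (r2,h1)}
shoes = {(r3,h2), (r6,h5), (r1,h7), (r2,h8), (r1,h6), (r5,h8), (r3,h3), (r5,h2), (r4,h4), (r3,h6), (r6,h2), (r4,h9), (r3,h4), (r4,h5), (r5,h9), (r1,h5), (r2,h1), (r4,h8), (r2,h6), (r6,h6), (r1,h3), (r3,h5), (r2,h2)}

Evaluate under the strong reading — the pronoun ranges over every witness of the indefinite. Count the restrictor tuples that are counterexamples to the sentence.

3

"it" takes "a horse" as antecedent — a donkey pronoun bound across the clause boundary.
Strong reading: for every (r,h) with owns(r,h), rides(r,h) ∧ shoes(r,h).
Restrictor pairs: (r1,h5) ✓  (r1,h7) ✗  (r2,h1) ✓  (r2,h2) ✓  (r2,h6) ✓  (r2,h8) ✓  (r3,h2) ✓  (r3,h4) ✗  (r3,h5) ✓  (r4,h4) ✓  (r4,h7) ✗  (r4,h8) ✓  (r4,h9) ✓  (r5,h2) ✓  (r5,h8) ✓  (r5,h9) ✓  (r6,h2) ✓  (r6,h5) ✓
Counterexamples (restrictor pairs failing the scope): 3.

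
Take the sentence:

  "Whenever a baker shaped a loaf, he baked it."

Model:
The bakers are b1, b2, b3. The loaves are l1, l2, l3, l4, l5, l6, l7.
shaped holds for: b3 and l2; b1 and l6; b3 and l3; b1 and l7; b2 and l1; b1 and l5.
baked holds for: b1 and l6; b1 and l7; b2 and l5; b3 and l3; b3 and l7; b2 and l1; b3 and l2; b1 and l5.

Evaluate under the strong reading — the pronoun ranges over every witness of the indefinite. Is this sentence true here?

"it" takes "a loaf" as antecedent — a donkey pronoun bound across the clause boundary.
Strong reading: for every (b,l) with shaped(b,l), baked(b,l).
Restrictor pairs: (b1,l5) ✓  (b1,l6) ✓  (b1,l7) ✓  (b2,l1) ✓  (b3,l2) ✓  (b3,l3) ✓
Every restrictor pair satisfies the scope.

True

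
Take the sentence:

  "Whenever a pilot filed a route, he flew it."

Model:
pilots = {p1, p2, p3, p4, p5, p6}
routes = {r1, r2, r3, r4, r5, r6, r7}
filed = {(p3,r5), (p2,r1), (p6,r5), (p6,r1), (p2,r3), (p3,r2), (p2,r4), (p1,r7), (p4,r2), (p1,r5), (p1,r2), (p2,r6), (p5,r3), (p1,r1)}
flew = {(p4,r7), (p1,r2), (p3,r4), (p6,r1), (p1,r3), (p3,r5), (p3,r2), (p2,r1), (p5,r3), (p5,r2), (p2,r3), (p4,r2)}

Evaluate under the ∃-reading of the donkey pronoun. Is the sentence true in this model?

"it" takes "a route" as antecedent — a donkey pronoun bound across the clause boundary.
Weak reading: every pilot p with some filed-route has at least one filed-route r such that flew(p,r).
Per pilot: p1:✓  p2:✓  p3:✓  p4:✓  p5:✓  p6:✓
Every pilot in the restrictor has a witness.

True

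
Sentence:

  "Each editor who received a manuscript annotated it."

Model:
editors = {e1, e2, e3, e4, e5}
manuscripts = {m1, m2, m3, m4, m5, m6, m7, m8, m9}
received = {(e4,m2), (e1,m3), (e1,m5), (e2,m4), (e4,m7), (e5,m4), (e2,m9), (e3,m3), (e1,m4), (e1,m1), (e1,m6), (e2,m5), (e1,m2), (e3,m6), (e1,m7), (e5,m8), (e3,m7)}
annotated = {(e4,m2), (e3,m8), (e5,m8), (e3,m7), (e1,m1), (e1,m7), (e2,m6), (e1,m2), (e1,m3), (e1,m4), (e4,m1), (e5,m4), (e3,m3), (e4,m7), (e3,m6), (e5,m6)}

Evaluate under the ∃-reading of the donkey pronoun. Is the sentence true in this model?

False

"it" takes "a manuscript" as antecedent — a donkey pronoun bound across the clause boundary.
Weak reading: every editor e with some received-manuscript has at least one received-manuscript m such that annotated(e,m).
Per editor: e1:✓  e2:✗  e3:✓  e4:✓  e5:✓
e2 has no witness among its received-manuscripts.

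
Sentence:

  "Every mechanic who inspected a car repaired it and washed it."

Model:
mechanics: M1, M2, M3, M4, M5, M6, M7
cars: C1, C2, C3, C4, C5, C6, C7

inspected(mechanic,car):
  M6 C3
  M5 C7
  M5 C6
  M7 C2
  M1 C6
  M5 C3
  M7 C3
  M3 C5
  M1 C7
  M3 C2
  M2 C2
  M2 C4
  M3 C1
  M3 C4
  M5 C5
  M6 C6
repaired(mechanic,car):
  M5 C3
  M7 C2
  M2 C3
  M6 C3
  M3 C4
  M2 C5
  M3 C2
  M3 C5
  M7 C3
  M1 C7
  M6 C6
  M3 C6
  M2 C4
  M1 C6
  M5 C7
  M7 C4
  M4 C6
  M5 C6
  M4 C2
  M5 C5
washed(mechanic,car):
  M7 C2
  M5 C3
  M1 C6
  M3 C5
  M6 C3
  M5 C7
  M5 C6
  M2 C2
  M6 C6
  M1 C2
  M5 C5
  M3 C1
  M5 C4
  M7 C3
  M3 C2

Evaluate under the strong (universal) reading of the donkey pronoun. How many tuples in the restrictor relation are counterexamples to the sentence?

5

"it" takes "a car" as antecedent — a donkey pronoun bound across the clause boundary.
Strong reading: for every (m,c) with inspected(m,c), repaired(m,c) ∧ washed(m,c).
Restrictor pairs: (M1,C6) ✓  (M1,C7) ✗  (M2,C2) ✗  (M2,C4) ✗  (M3,C1) ✗  (M3,C2) ✓  (M3,C4) ✗  (M3,C5) ✓  (M5,C3) ✓  (M5,C5) ✓  (M5,C6) ✓  (M5,C7) ✓  (M6,C3) ✓  (M6,C6) ✓  (M7,C2) ✓  (M7,C3) ✓
Counterexamples (restrictor pairs failing the scope): 5.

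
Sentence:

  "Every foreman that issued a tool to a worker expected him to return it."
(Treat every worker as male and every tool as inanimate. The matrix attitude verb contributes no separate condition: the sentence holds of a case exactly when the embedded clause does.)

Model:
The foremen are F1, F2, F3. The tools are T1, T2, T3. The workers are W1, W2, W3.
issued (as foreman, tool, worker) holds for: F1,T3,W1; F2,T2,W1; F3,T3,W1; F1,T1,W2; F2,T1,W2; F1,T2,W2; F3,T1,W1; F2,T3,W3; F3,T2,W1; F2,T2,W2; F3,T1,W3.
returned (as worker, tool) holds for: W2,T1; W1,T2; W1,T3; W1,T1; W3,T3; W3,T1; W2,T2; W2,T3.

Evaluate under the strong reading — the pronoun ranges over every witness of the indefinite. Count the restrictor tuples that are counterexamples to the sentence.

0

"him" takes "a worker" as antecedent and "it" takes "a tool"; both are donkey pronouns co-varying with the restrictor.
Strong reading: for every (f,t,w) with issued(f,t,w), returned(w,t).
Restrictor triples: (F1,T1,W2)→returned(W2,T1) ✓  (F1,T2,W2)→returned(W2,T2) ✓  (F1,T3,W1)→returned(W1,T3) ✓  (F2,T1,W2)→returned(W2,T1) ✓  (F2,T2,W1)→returned(W1,T2) ✓  (F2,T2,W2)→returned(W2,T2) ✓  (F2,T3,W3)→returned(W3,T3) ✓  (F3,T1,W1)→returned(W1,T1) ✓  (F3,T1,W3)→returned(W3,T1) ✓  (F3,T2,W1)→returned(W1,T2) ✓  (F3,T3,W1)→returned(W1,T3) ✓
Counterexamples (restrictor triples failing the scope): 0.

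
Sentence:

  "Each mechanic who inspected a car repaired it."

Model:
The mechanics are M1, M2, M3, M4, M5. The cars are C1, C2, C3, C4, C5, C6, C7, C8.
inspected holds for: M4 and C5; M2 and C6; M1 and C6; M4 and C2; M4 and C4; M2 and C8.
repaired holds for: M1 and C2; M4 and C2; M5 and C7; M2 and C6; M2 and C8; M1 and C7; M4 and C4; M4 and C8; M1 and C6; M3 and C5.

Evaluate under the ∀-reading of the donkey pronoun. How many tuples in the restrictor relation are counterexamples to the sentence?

"it" takes "a car" as antecedent — a donkey pronoun bound across the clause boundary.
Strong reading: for every (m,c) with inspected(m,c), repaired(m,c).
Restrictor pairs: (M1,C6) ✓  (M2,C6) ✓  (M2,C8) ✓  (M4,C2) ✓  (M4,C4) ✓  (M4,C5) ✗
Counterexamples (restrictor pairs failing the scope): 1.

1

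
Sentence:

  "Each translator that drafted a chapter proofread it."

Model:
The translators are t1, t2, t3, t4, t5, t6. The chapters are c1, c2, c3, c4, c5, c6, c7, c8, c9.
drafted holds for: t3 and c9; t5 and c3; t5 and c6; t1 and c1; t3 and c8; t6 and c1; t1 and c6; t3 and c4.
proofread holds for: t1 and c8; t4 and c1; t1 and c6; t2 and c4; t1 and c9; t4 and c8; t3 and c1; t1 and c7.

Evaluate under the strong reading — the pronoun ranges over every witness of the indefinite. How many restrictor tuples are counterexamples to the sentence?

"it" takes "a chapter" as antecedent — a donkey pronoun bound across the clause boundary.
Strong reading: for every (t,c) with drafted(t,c), proofread(t,c).
Restrictor pairs: (t1,c1) ✗  (t1,c6) ✓  (t3,c4) ✗  (t3,c8) ✗  (t3,c9) ✗  (t5,c3) ✗  (t5,c6) ✗  (t6,c1) ✗
Counterexamples (restrictor pairs failing the scope): 7.

7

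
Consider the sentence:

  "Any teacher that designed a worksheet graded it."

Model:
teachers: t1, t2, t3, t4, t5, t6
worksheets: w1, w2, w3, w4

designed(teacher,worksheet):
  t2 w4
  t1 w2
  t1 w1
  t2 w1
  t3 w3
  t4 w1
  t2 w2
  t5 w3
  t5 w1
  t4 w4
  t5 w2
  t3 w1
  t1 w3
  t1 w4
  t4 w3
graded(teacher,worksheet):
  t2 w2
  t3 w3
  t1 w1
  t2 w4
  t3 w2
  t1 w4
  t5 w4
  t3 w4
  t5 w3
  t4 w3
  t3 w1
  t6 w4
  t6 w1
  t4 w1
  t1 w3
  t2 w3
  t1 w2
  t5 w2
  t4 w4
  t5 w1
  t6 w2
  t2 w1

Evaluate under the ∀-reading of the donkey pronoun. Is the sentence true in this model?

"it" takes "a worksheet" as antecedent — a donkey pronoun bound across the clause boundary.
Strong reading: for every (t,w) with designed(t,w), graded(t,w).
Restrictor pairs: (t1,w1) ✓  (t1,w2) ✓  (t1,w3) ✓  (t1,w4) ✓  (t2,w1) ✓  (t2,w2) ✓  (t2,w4) ✓  (t3,w1) ✓  (t3,w3) ✓  (t4,w1) ✓  (t4,w3) ✓  (t4,w4) ✓  (t5,w1) ✓  (t5,w2) ✓  (t5,w3) ✓
Every restrictor pair satisfies the scope.

True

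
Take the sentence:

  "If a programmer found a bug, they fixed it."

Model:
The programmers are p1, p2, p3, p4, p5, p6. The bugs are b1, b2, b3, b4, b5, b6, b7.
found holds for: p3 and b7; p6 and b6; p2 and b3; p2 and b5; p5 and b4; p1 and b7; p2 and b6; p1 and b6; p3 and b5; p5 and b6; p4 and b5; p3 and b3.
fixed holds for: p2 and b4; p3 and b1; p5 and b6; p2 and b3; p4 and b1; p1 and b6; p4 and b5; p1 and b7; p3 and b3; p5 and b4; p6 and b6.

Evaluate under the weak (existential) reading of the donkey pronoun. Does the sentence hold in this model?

"it" takes "a bug" as antecedent — a donkey pronoun bound across the clause boundary.
Weak reading: every programmer p with some found-bug has at least one found-bug b such that fixed(p,b).
Per programmer: p1:✓  p2:✓  p3:✓  p4:✓  p5:✓  p6:✓
Every programmer in the restrictor has a witness.

True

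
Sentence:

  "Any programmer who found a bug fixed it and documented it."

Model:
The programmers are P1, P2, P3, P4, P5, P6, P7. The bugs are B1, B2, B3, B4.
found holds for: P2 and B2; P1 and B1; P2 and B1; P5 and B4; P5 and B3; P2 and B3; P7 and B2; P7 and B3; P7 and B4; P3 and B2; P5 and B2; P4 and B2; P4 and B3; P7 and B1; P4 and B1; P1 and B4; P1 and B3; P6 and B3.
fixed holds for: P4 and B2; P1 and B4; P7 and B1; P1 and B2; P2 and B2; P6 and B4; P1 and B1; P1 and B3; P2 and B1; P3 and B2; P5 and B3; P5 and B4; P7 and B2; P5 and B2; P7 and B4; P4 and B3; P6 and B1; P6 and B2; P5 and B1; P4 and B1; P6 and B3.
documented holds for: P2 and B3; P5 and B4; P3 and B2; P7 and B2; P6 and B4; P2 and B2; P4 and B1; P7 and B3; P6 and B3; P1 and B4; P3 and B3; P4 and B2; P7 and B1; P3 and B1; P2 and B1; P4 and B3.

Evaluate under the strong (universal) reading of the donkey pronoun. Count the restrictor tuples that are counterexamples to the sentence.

7

"it" takes "a bug" as antecedent — a donkey pronoun bound across the clause boundary.
Strong reading: for every (p,b) with found(p,b), fixed(p,b) ∧ documented(p,b).
Restrictor pairs: (P1,B1) ✗  (P1,B3) ✗  (P1,B4) ✓  (P2,B1) ✓  (P2,B2) ✓  (P2,B3) ✗  (P3,B2) ✓  (P4,B1) ✓  (P4,B2) ✓  (P4,B3) ✓  (P5,B2) ✗  (P5,B3) ✗  (P5,B4) ✓  (P6,B3) ✓  (P7,B1) ✓  (P7,B2) ✓  (P7,B3) ✗  (P7,B4) ✗
Counterexamples (restrictor pairs failing the scope): 7.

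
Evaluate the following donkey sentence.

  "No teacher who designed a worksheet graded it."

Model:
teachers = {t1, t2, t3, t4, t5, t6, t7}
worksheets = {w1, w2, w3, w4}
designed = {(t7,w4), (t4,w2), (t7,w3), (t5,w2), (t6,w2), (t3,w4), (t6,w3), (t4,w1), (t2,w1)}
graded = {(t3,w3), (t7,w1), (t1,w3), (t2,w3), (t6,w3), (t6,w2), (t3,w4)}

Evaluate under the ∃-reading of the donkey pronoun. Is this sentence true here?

"it" takes "a worksheet" as antecedent — a donkey pronoun bound across the clause boundary.
Truth condition: for no (t,w) with designed(t,w) does graded(t,w) hold.
Restrictor pairs — does the scope hold? (t2,w1):fails  (t3,w4):holds  (t4,w1):fails  (t4,w2):fails  (t5,w2):fails  (t6,w2):holds  (t6,w3):holds  (t7,w3):fails  (t7,w4):fails
Scope holds for 3 pair(s), so the sentence is false.

False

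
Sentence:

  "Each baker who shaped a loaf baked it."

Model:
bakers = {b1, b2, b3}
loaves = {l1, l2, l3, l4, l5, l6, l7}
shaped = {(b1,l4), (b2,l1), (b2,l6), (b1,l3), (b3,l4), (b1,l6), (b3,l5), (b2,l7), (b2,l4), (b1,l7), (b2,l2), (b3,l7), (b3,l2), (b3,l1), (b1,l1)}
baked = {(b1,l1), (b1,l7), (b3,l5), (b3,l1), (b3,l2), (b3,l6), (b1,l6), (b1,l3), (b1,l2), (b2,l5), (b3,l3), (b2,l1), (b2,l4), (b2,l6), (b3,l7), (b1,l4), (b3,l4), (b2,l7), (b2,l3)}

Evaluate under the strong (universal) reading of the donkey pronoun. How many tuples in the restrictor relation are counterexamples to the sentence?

"it" takes "a loaf" as antecedent — a donkey pronoun bound across the clause boundary.
Strong reading: for every (b,l) with shaped(b,l), baked(b,l).
Restrictor pairs: (b1,l1) ✓  (b1,l3) ✓  (b1,l4) ✓  (b1,l6) ✓  (b1,l7) ✓  (b2,l1) ✓  (b2,l2) ✗  (b2,l4) ✓  (b2,l6) ✓  (b2,l7) ✓  (b3,l1) ✓  (b3,l2) ✓  (b3,l4) ✓  (b3,l5) ✓  (b3,l7) ✓
Counterexamples (restrictor pairs failing the scope): 1.

1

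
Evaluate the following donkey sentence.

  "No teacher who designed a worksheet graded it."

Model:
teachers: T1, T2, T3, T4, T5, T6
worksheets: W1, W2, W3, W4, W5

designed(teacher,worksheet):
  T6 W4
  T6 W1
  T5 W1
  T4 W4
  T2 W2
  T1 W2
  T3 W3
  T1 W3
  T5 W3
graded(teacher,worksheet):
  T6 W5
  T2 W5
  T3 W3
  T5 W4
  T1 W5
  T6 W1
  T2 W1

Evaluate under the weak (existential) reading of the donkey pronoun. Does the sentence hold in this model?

False

"it" takes "a worksheet" as antecedent — a donkey pronoun bound across the clause boundary.
Truth condition: for no (t,w) with designed(t,w) does graded(t,w) hold.
Restrictor pairs — does the scope hold? (T1,W2):fails  (T1,W3):fails  (T2,W2):fails  (T3,W3):holds  (T4,W4):fails  (T5,W1):fails  (T5,W3):fails  (T6,W1):holds  (T6,W4):fails
Scope holds for 2 pair(s), so the sentence is false.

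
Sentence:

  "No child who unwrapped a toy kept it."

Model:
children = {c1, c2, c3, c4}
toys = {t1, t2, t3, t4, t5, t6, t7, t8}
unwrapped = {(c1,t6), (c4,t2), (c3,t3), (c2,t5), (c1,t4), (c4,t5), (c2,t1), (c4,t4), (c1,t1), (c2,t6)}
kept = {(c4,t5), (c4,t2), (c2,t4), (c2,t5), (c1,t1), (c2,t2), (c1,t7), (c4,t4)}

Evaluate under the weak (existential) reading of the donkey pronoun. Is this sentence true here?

"it" takes "a toy" as antecedent — a donkey pronoun bound across the clause boundary.
Truth condition: for no (c,t) with unwrapped(c,t) does kept(c,t) hold.
Restrictor pairs — does the scope hold? (c1,t1):holds  (c1,t4):fails  (c1,t6):fails  (c2,t1):fails  (c2,t5):holds  (c2,t6):fails  (c3,t3):fails  (c4,t2):holds  (c4,t4):holds  (c4,t5):holds
Scope holds for 5 pair(s), so the sentence is false.

False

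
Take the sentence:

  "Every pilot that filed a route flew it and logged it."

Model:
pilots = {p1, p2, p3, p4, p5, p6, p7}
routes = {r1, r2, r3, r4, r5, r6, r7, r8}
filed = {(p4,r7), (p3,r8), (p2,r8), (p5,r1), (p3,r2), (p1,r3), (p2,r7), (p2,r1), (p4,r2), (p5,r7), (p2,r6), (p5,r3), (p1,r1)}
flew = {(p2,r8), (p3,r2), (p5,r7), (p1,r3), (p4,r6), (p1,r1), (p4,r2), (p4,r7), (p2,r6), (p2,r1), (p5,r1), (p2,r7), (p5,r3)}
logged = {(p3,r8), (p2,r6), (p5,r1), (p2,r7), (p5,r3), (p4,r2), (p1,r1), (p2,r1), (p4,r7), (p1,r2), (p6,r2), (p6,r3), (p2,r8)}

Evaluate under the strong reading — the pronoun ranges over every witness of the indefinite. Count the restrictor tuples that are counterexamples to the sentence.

4

"it" takes "a route" as antecedent — a donkey pronoun bound across the clause boundary.
Strong reading: for every (p,r) with filed(p,r), flew(p,r) ∧ logged(p,r).
Restrictor pairs: (p1,r1) ✓  (p1,r3) ✗  (p2,r1) ✓  (p2,r6) ✓  (p2,r7) ✓  (p2,r8) ✓  (p3,r2) ✗  (p3,r8) ✗  (p4,r2) ✓  (p4,r7) ✓  (p5,r1) ✓  (p5,r3) ✓  (p5,r7) ✗
Counterexamples (restrictor pairs failing the scope): 4.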